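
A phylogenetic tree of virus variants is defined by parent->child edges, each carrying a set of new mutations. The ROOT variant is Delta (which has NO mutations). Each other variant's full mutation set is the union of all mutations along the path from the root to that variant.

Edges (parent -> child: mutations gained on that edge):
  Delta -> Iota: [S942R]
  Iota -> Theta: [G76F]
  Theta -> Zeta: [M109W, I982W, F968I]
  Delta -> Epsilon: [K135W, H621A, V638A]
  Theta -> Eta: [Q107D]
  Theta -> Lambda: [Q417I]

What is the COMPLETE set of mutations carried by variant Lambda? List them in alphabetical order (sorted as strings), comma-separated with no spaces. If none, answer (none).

Answer: G76F,Q417I,S942R

Derivation:
At Delta: gained [] -> total []
At Iota: gained ['S942R'] -> total ['S942R']
At Theta: gained ['G76F'] -> total ['G76F', 'S942R']
At Lambda: gained ['Q417I'] -> total ['G76F', 'Q417I', 'S942R']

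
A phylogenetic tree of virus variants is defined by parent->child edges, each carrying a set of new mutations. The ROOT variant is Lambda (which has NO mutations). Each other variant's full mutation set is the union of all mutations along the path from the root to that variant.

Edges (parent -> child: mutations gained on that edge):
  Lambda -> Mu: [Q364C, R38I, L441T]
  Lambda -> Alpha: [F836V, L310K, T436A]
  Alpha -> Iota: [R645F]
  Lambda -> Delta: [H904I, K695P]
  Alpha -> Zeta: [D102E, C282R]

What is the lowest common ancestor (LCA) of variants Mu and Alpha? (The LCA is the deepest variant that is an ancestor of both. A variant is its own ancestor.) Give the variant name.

Answer: Lambda

Derivation:
Path from root to Mu: Lambda -> Mu
  ancestors of Mu: {Lambda, Mu}
Path from root to Alpha: Lambda -> Alpha
  ancestors of Alpha: {Lambda, Alpha}
Common ancestors: {Lambda}
Walk up from Alpha: Alpha (not in ancestors of Mu), Lambda (in ancestors of Mu)
Deepest common ancestor (LCA) = Lambda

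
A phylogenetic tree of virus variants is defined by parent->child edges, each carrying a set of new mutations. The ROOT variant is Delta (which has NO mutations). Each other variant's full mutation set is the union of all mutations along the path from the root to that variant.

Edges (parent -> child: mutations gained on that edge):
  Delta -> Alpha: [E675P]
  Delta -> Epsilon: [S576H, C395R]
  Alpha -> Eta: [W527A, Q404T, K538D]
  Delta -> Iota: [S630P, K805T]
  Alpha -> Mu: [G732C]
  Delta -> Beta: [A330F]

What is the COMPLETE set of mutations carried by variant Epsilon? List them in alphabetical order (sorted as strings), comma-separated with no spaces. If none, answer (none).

At Delta: gained [] -> total []
At Epsilon: gained ['S576H', 'C395R'] -> total ['C395R', 'S576H']

Answer: C395R,S576H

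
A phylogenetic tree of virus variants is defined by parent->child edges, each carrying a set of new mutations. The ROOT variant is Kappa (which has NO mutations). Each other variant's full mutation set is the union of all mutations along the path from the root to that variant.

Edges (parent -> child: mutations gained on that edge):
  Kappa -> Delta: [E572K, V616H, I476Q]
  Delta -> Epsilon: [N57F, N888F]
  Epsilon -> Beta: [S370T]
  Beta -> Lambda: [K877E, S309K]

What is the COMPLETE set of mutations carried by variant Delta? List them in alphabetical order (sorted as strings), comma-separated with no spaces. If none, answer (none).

At Kappa: gained [] -> total []
At Delta: gained ['E572K', 'V616H', 'I476Q'] -> total ['E572K', 'I476Q', 'V616H']

Answer: E572K,I476Q,V616H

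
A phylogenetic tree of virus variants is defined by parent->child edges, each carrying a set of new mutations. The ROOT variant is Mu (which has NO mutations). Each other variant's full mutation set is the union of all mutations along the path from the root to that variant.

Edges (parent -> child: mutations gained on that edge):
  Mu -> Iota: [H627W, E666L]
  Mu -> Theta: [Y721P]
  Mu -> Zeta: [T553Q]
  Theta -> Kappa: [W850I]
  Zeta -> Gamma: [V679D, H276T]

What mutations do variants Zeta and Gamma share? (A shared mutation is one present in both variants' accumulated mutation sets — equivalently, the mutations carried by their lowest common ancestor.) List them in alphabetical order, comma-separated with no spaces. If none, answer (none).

Answer: T553Q

Derivation:
Accumulating mutations along path to Zeta:
  At Mu: gained [] -> total []
  At Zeta: gained ['T553Q'] -> total ['T553Q']
Mutations(Zeta) = ['T553Q']
Accumulating mutations along path to Gamma:
  At Mu: gained [] -> total []
  At Zeta: gained ['T553Q'] -> total ['T553Q']
  At Gamma: gained ['V679D', 'H276T'] -> total ['H276T', 'T553Q', 'V679D']
Mutations(Gamma) = ['H276T', 'T553Q', 'V679D']
Intersection: ['T553Q'] ∩ ['H276T', 'T553Q', 'V679D'] = ['T553Q']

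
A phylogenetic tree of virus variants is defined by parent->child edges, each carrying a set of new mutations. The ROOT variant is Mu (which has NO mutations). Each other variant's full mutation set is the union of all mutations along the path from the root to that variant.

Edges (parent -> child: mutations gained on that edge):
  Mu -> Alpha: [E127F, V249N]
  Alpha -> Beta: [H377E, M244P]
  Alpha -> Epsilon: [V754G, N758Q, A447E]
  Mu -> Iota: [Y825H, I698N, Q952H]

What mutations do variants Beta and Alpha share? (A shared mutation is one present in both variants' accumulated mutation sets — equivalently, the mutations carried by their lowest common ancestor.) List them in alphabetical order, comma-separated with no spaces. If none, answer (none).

Answer: E127F,V249N

Derivation:
Accumulating mutations along path to Beta:
  At Mu: gained [] -> total []
  At Alpha: gained ['E127F', 'V249N'] -> total ['E127F', 'V249N']
  At Beta: gained ['H377E', 'M244P'] -> total ['E127F', 'H377E', 'M244P', 'V249N']
Mutations(Beta) = ['E127F', 'H377E', 'M244P', 'V249N']
Accumulating mutations along path to Alpha:
  At Mu: gained [] -> total []
  At Alpha: gained ['E127F', 'V249N'] -> total ['E127F', 'V249N']
Mutations(Alpha) = ['E127F', 'V249N']
Intersection: ['E127F', 'H377E', 'M244P', 'V249N'] ∩ ['E127F', 'V249N'] = ['E127F', 'V249N']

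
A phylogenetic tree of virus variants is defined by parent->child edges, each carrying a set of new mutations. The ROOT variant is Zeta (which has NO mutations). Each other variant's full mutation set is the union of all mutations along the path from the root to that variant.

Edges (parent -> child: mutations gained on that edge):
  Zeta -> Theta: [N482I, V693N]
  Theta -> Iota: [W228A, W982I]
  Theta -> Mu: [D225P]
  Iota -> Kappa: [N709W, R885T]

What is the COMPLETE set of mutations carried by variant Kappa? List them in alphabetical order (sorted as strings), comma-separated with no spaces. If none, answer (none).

Answer: N482I,N709W,R885T,V693N,W228A,W982I

Derivation:
At Zeta: gained [] -> total []
At Theta: gained ['N482I', 'V693N'] -> total ['N482I', 'V693N']
At Iota: gained ['W228A', 'W982I'] -> total ['N482I', 'V693N', 'W228A', 'W982I']
At Kappa: gained ['N709W', 'R885T'] -> total ['N482I', 'N709W', 'R885T', 'V693N', 'W228A', 'W982I']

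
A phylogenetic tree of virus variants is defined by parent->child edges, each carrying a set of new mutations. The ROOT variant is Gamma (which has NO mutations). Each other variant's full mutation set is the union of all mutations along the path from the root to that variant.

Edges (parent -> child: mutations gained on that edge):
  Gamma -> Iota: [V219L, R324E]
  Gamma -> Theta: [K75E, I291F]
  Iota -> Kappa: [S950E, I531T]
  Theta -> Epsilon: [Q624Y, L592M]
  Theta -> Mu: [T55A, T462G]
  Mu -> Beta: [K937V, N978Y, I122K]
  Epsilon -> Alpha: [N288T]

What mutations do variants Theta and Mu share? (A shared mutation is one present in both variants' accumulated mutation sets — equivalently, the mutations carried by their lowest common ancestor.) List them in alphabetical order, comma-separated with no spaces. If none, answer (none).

Accumulating mutations along path to Theta:
  At Gamma: gained [] -> total []
  At Theta: gained ['K75E', 'I291F'] -> total ['I291F', 'K75E']
Mutations(Theta) = ['I291F', 'K75E']
Accumulating mutations along path to Mu:
  At Gamma: gained [] -> total []
  At Theta: gained ['K75E', 'I291F'] -> total ['I291F', 'K75E']
  At Mu: gained ['T55A', 'T462G'] -> total ['I291F', 'K75E', 'T462G', 'T55A']
Mutations(Mu) = ['I291F', 'K75E', 'T462G', 'T55A']
Intersection: ['I291F', 'K75E'] ∩ ['I291F', 'K75E', 'T462G', 'T55A'] = ['I291F', 'K75E']

Answer: I291F,K75E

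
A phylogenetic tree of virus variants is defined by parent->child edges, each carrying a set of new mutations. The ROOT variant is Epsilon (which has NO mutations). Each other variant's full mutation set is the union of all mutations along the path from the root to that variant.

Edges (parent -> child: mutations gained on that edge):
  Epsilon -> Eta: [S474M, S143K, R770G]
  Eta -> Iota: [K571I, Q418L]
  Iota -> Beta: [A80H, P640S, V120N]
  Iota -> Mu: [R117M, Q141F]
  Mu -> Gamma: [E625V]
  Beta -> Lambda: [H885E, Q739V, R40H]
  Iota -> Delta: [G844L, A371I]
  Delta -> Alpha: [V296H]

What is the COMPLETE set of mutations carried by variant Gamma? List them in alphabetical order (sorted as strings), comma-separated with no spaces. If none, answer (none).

Answer: E625V,K571I,Q141F,Q418L,R117M,R770G,S143K,S474M

Derivation:
At Epsilon: gained [] -> total []
At Eta: gained ['S474M', 'S143K', 'R770G'] -> total ['R770G', 'S143K', 'S474M']
At Iota: gained ['K571I', 'Q418L'] -> total ['K571I', 'Q418L', 'R770G', 'S143K', 'S474M']
At Mu: gained ['R117M', 'Q141F'] -> total ['K571I', 'Q141F', 'Q418L', 'R117M', 'R770G', 'S143K', 'S474M']
At Gamma: gained ['E625V'] -> total ['E625V', 'K571I', 'Q141F', 'Q418L', 'R117M', 'R770G', 'S143K', 'S474M']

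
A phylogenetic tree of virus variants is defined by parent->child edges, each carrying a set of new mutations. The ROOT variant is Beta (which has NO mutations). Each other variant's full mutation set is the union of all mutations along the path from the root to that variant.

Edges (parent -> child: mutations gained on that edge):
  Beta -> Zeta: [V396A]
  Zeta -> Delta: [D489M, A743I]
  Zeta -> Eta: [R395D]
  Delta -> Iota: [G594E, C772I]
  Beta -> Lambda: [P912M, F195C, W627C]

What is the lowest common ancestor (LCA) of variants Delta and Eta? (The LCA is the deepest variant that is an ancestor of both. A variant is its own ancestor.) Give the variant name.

Path from root to Delta: Beta -> Zeta -> Delta
  ancestors of Delta: {Beta, Zeta, Delta}
Path from root to Eta: Beta -> Zeta -> Eta
  ancestors of Eta: {Beta, Zeta, Eta}
Common ancestors: {Beta, Zeta}
Walk up from Eta: Eta (not in ancestors of Delta), Zeta (in ancestors of Delta), Beta (in ancestors of Delta)
Deepest common ancestor (LCA) = Zeta

Answer: Zeta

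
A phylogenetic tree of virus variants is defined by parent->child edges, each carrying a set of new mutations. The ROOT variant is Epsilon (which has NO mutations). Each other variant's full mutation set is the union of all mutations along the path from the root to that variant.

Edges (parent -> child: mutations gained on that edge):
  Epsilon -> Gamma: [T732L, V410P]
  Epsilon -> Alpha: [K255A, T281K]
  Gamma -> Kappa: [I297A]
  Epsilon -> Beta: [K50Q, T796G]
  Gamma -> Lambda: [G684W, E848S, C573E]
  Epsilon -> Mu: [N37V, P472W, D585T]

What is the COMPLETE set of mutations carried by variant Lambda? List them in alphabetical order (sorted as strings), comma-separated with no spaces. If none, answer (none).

Answer: C573E,E848S,G684W,T732L,V410P

Derivation:
At Epsilon: gained [] -> total []
At Gamma: gained ['T732L', 'V410P'] -> total ['T732L', 'V410P']
At Lambda: gained ['G684W', 'E848S', 'C573E'] -> total ['C573E', 'E848S', 'G684W', 'T732L', 'V410P']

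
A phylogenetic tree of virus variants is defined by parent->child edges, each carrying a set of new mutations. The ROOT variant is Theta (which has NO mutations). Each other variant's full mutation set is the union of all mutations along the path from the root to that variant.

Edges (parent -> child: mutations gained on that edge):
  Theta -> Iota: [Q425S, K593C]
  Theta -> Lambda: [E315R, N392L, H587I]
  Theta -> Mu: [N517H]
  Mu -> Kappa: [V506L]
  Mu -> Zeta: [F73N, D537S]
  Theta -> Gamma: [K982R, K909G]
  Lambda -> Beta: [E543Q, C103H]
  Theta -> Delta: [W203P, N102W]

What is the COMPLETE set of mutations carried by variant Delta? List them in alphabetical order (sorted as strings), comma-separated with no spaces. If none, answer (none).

Answer: N102W,W203P

Derivation:
At Theta: gained [] -> total []
At Delta: gained ['W203P', 'N102W'] -> total ['N102W', 'W203P']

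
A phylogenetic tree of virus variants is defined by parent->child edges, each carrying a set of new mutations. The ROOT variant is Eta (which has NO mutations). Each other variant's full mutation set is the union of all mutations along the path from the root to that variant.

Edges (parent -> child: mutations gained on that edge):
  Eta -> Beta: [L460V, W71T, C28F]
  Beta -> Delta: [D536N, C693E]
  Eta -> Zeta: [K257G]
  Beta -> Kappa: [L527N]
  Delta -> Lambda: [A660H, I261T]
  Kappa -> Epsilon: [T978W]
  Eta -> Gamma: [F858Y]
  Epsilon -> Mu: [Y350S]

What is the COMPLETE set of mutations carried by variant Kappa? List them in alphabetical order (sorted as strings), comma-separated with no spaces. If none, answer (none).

Answer: C28F,L460V,L527N,W71T

Derivation:
At Eta: gained [] -> total []
At Beta: gained ['L460V', 'W71T', 'C28F'] -> total ['C28F', 'L460V', 'W71T']
At Kappa: gained ['L527N'] -> total ['C28F', 'L460V', 'L527N', 'W71T']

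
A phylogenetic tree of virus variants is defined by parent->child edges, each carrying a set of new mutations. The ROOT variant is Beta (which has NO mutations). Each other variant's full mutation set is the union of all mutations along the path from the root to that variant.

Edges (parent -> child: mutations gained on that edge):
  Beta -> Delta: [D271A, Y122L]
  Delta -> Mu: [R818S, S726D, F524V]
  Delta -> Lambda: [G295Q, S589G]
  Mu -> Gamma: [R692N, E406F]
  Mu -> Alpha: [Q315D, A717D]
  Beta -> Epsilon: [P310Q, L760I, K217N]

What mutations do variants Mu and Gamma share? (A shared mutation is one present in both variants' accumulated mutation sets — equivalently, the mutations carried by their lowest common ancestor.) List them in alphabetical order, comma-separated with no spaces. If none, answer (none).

Accumulating mutations along path to Mu:
  At Beta: gained [] -> total []
  At Delta: gained ['D271A', 'Y122L'] -> total ['D271A', 'Y122L']
  At Mu: gained ['R818S', 'S726D', 'F524V'] -> total ['D271A', 'F524V', 'R818S', 'S726D', 'Y122L']
Mutations(Mu) = ['D271A', 'F524V', 'R818S', 'S726D', 'Y122L']
Accumulating mutations along path to Gamma:
  At Beta: gained [] -> total []
  At Delta: gained ['D271A', 'Y122L'] -> total ['D271A', 'Y122L']
  At Mu: gained ['R818S', 'S726D', 'F524V'] -> total ['D271A', 'F524V', 'R818S', 'S726D', 'Y122L']
  At Gamma: gained ['R692N', 'E406F'] -> total ['D271A', 'E406F', 'F524V', 'R692N', 'R818S', 'S726D', 'Y122L']
Mutations(Gamma) = ['D271A', 'E406F', 'F524V', 'R692N', 'R818S', 'S726D', 'Y122L']
Intersection: ['D271A', 'F524V', 'R818S', 'S726D', 'Y122L'] ∩ ['D271A', 'E406F', 'F524V', 'R692N', 'R818S', 'S726D', 'Y122L'] = ['D271A', 'F524V', 'R818S', 'S726D', 'Y122L']

Answer: D271A,F524V,R818S,S726D,Y122L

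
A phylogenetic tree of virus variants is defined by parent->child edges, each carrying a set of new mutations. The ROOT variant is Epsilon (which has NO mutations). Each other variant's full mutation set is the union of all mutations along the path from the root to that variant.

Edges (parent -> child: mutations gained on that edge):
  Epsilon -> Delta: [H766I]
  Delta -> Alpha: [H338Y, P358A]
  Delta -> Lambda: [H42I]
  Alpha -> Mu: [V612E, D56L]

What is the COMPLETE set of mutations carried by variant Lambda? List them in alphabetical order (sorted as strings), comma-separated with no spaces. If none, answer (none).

Answer: H42I,H766I

Derivation:
At Epsilon: gained [] -> total []
At Delta: gained ['H766I'] -> total ['H766I']
At Lambda: gained ['H42I'] -> total ['H42I', 'H766I']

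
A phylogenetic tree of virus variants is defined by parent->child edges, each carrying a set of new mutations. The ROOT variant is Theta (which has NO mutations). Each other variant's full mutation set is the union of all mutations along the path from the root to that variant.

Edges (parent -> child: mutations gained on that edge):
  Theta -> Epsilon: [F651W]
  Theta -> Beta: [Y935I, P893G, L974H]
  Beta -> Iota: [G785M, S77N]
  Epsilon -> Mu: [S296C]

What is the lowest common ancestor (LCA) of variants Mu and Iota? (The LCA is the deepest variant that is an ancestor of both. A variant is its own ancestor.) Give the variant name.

Answer: Theta

Derivation:
Path from root to Mu: Theta -> Epsilon -> Mu
  ancestors of Mu: {Theta, Epsilon, Mu}
Path from root to Iota: Theta -> Beta -> Iota
  ancestors of Iota: {Theta, Beta, Iota}
Common ancestors: {Theta}
Walk up from Iota: Iota (not in ancestors of Mu), Beta (not in ancestors of Mu), Theta (in ancestors of Mu)
Deepest common ancestor (LCA) = Theta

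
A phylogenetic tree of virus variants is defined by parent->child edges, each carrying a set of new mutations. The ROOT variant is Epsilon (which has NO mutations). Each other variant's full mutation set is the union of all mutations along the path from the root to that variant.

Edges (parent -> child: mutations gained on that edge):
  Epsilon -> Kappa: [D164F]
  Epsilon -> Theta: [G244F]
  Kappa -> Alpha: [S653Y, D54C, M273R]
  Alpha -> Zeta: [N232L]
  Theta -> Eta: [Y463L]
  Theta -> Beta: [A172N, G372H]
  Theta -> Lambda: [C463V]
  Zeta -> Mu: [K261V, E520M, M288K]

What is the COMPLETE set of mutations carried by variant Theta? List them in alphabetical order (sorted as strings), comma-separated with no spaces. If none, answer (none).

Answer: G244F

Derivation:
At Epsilon: gained [] -> total []
At Theta: gained ['G244F'] -> total ['G244F']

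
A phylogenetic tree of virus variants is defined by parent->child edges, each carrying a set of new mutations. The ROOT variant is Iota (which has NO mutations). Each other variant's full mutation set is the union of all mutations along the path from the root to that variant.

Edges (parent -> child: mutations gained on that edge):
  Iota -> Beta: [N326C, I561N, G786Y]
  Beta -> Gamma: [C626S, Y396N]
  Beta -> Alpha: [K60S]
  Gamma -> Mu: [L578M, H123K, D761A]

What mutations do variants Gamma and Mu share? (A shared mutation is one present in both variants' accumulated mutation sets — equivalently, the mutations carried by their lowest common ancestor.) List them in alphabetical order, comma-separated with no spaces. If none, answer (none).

Accumulating mutations along path to Gamma:
  At Iota: gained [] -> total []
  At Beta: gained ['N326C', 'I561N', 'G786Y'] -> total ['G786Y', 'I561N', 'N326C']
  At Gamma: gained ['C626S', 'Y396N'] -> total ['C626S', 'G786Y', 'I561N', 'N326C', 'Y396N']
Mutations(Gamma) = ['C626S', 'G786Y', 'I561N', 'N326C', 'Y396N']
Accumulating mutations along path to Mu:
  At Iota: gained [] -> total []
  At Beta: gained ['N326C', 'I561N', 'G786Y'] -> total ['G786Y', 'I561N', 'N326C']
  At Gamma: gained ['C626S', 'Y396N'] -> total ['C626S', 'G786Y', 'I561N', 'N326C', 'Y396N']
  At Mu: gained ['L578M', 'H123K', 'D761A'] -> total ['C626S', 'D761A', 'G786Y', 'H123K', 'I561N', 'L578M', 'N326C', 'Y396N']
Mutations(Mu) = ['C626S', 'D761A', 'G786Y', 'H123K', 'I561N', 'L578M', 'N326C', 'Y396N']
Intersection: ['C626S', 'G786Y', 'I561N', 'N326C', 'Y396N'] ∩ ['C626S', 'D761A', 'G786Y', 'H123K', 'I561N', 'L578M', 'N326C', 'Y396N'] = ['C626S', 'G786Y', 'I561N', 'N326C', 'Y396N']

Answer: C626S,G786Y,I561N,N326C,Y396N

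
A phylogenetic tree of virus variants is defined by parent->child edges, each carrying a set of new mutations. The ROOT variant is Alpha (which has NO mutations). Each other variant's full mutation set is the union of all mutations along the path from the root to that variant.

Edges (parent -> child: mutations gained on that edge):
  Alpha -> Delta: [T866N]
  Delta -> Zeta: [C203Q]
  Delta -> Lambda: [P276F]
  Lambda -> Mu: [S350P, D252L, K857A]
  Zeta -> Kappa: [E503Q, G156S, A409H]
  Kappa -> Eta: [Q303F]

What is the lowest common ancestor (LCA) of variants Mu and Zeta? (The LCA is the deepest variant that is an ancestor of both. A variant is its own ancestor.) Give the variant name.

Answer: Delta

Derivation:
Path from root to Mu: Alpha -> Delta -> Lambda -> Mu
  ancestors of Mu: {Alpha, Delta, Lambda, Mu}
Path from root to Zeta: Alpha -> Delta -> Zeta
  ancestors of Zeta: {Alpha, Delta, Zeta}
Common ancestors: {Alpha, Delta}
Walk up from Zeta: Zeta (not in ancestors of Mu), Delta (in ancestors of Mu), Alpha (in ancestors of Mu)
Deepest common ancestor (LCA) = Delta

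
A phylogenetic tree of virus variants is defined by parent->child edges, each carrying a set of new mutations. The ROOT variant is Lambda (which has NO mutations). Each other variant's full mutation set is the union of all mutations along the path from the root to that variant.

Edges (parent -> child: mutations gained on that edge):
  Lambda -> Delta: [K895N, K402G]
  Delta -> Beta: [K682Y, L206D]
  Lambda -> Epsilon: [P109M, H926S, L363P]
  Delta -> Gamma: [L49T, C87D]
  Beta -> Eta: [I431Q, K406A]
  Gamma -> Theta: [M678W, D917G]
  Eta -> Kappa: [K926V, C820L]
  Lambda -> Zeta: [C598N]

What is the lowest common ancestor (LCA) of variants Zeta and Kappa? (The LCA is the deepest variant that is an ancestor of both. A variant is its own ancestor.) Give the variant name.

Path from root to Zeta: Lambda -> Zeta
  ancestors of Zeta: {Lambda, Zeta}
Path from root to Kappa: Lambda -> Delta -> Beta -> Eta -> Kappa
  ancestors of Kappa: {Lambda, Delta, Beta, Eta, Kappa}
Common ancestors: {Lambda}
Walk up from Kappa: Kappa (not in ancestors of Zeta), Eta (not in ancestors of Zeta), Beta (not in ancestors of Zeta), Delta (not in ancestors of Zeta), Lambda (in ancestors of Zeta)
Deepest common ancestor (LCA) = Lambda

Answer: Lambda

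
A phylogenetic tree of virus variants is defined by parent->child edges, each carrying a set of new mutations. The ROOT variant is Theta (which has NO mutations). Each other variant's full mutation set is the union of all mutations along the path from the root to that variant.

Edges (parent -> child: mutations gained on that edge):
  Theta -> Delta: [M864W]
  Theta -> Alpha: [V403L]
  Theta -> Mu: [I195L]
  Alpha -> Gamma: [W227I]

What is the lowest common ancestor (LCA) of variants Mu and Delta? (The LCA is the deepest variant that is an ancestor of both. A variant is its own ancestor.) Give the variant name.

Path from root to Mu: Theta -> Mu
  ancestors of Mu: {Theta, Mu}
Path from root to Delta: Theta -> Delta
  ancestors of Delta: {Theta, Delta}
Common ancestors: {Theta}
Walk up from Delta: Delta (not in ancestors of Mu), Theta (in ancestors of Mu)
Deepest common ancestor (LCA) = Theta

Answer: Theta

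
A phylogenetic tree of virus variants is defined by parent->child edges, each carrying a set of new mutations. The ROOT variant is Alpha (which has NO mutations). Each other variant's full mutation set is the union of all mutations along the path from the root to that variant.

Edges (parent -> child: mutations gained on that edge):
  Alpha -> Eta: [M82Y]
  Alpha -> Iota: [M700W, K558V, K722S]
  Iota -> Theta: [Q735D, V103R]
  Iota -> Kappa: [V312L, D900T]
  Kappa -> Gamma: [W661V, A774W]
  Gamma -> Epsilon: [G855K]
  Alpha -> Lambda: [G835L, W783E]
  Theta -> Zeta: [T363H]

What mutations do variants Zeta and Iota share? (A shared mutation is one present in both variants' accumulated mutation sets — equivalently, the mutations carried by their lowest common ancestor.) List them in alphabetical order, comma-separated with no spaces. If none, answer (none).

Answer: K558V,K722S,M700W

Derivation:
Accumulating mutations along path to Zeta:
  At Alpha: gained [] -> total []
  At Iota: gained ['M700W', 'K558V', 'K722S'] -> total ['K558V', 'K722S', 'M700W']
  At Theta: gained ['Q735D', 'V103R'] -> total ['K558V', 'K722S', 'M700W', 'Q735D', 'V103R']
  At Zeta: gained ['T363H'] -> total ['K558V', 'K722S', 'M700W', 'Q735D', 'T363H', 'V103R']
Mutations(Zeta) = ['K558V', 'K722S', 'M700W', 'Q735D', 'T363H', 'V103R']
Accumulating mutations along path to Iota:
  At Alpha: gained [] -> total []
  At Iota: gained ['M700W', 'K558V', 'K722S'] -> total ['K558V', 'K722S', 'M700W']
Mutations(Iota) = ['K558V', 'K722S', 'M700W']
Intersection: ['K558V', 'K722S', 'M700W', 'Q735D', 'T363H', 'V103R'] ∩ ['K558V', 'K722S', 'M700W'] = ['K558V', 'K722S', 'M700W']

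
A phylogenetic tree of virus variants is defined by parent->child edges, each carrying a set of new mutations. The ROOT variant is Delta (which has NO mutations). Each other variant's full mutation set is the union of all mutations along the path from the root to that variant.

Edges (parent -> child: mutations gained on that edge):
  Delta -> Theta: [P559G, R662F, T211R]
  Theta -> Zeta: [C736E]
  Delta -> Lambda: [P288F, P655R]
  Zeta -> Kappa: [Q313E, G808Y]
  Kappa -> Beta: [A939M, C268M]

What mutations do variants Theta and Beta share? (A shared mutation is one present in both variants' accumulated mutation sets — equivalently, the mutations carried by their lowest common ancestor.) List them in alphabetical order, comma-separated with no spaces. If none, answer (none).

Accumulating mutations along path to Theta:
  At Delta: gained [] -> total []
  At Theta: gained ['P559G', 'R662F', 'T211R'] -> total ['P559G', 'R662F', 'T211R']
Mutations(Theta) = ['P559G', 'R662F', 'T211R']
Accumulating mutations along path to Beta:
  At Delta: gained [] -> total []
  At Theta: gained ['P559G', 'R662F', 'T211R'] -> total ['P559G', 'R662F', 'T211R']
  At Zeta: gained ['C736E'] -> total ['C736E', 'P559G', 'R662F', 'T211R']
  At Kappa: gained ['Q313E', 'G808Y'] -> total ['C736E', 'G808Y', 'P559G', 'Q313E', 'R662F', 'T211R']
  At Beta: gained ['A939M', 'C268M'] -> total ['A939M', 'C268M', 'C736E', 'G808Y', 'P559G', 'Q313E', 'R662F', 'T211R']
Mutations(Beta) = ['A939M', 'C268M', 'C736E', 'G808Y', 'P559G', 'Q313E', 'R662F', 'T211R']
Intersection: ['P559G', 'R662F', 'T211R'] ∩ ['A939M', 'C268M', 'C736E', 'G808Y', 'P559G', 'Q313E', 'R662F', 'T211R'] = ['P559G', 'R662F', 'T211R']

Answer: P559G,R662F,T211R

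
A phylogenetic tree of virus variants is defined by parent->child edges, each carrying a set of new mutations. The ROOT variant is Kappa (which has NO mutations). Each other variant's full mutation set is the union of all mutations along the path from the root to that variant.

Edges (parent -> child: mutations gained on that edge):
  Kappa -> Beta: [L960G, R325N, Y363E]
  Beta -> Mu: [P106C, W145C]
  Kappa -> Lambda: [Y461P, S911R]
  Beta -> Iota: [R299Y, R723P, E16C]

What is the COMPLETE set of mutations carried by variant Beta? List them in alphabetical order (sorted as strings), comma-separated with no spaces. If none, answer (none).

At Kappa: gained [] -> total []
At Beta: gained ['L960G', 'R325N', 'Y363E'] -> total ['L960G', 'R325N', 'Y363E']

Answer: L960G,R325N,Y363E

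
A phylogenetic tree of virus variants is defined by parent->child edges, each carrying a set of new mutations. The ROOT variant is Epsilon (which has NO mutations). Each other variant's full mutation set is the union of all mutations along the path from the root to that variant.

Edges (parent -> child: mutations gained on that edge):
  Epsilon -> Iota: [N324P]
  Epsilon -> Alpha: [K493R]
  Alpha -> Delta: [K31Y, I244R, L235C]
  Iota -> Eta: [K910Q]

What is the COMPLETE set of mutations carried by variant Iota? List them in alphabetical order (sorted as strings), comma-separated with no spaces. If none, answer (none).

At Epsilon: gained [] -> total []
At Iota: gained ['N324P'] -> total ['N324P']

Answer: N324P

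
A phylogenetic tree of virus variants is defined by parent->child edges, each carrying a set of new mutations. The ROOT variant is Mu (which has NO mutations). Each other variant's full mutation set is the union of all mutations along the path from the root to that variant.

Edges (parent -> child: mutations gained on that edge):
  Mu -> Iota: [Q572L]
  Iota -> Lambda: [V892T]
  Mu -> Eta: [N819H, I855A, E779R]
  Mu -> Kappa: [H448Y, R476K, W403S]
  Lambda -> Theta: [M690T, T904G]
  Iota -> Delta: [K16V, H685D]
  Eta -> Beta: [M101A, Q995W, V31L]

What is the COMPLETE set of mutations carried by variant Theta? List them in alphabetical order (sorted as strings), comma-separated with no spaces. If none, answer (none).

Answer: M690T,Q572L,T904G,V892T

Derivation:
At Mu: gained [] -> total []
At Iota: gained ['Q572L'] -> total ['Q572L']
At Lambda: gained ['V892T'] -> total ['Q572L', 'V892T']
At Theta: gained ['M690T', 'T904G'] -> total ['M690T', 'Q572L', 'T904G', 'V892T']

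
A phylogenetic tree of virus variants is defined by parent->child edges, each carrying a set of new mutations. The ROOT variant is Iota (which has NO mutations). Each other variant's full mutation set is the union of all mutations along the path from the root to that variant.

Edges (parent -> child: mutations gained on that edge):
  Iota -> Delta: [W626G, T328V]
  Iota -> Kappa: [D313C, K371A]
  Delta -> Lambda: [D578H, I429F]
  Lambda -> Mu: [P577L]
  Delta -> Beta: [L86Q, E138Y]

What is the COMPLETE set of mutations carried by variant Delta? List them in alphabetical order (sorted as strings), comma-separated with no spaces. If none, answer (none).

At Iota: gained [] -> total []
At Delta: gained ['W626G', 'T328V'] -> total ['T328V', 'W626G']

Answer: T328V,W626G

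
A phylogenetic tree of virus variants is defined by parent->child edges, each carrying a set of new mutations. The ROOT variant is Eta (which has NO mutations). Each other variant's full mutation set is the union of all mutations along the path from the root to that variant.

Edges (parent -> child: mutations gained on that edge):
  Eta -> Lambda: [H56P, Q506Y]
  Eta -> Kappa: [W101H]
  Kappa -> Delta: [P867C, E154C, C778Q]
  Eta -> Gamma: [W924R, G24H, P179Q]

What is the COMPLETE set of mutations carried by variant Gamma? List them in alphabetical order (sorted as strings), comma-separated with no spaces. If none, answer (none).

Answer: G24H,P179Q,W924R

Derivation:
At Eta: gained [] -> total []
At Gamma: gained ['W924R', 'G24H', 'P179Q'] -> total ['G24H', 'P179Q', 'W924R']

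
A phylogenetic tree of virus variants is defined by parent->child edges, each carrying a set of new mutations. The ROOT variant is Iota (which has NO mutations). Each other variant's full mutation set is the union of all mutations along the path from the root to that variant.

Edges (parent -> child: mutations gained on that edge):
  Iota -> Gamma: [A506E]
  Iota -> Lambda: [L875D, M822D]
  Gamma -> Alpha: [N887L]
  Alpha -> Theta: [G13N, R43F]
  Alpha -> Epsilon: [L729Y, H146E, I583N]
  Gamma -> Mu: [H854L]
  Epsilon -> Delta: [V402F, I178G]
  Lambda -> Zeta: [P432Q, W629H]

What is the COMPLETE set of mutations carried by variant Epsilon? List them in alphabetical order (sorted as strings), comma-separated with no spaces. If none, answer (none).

Answer: A506E,H146E,I583N,L729Y,N887L

Derivation:
At Iota: gained [] -> total []
At Gamma: gained ['A506E'] -> total ['A506E']
At Alpha: gained ['N887L'] -> total ['A506E', 'N887L']
At Epsilon: gained ['L729Y', 'H146E', 'I583N'] -> total ['A506E', 'H146E', 'I583N', 'L729Y', 'N887L']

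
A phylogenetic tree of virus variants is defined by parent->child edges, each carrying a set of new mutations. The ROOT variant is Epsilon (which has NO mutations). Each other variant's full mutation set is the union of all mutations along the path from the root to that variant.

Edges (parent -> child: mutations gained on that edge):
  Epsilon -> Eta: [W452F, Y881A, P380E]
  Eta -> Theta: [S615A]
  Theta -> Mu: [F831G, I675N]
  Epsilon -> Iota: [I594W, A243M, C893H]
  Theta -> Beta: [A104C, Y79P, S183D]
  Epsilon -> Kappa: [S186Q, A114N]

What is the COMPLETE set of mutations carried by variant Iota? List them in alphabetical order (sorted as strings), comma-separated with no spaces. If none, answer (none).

At Epsilon: gained [] -> total []
At Iota: gained ['I594W', 'A243M', 'C893H'] -> total ['A243M', 'C893H', 'I594W']

Answer: A243M,C893H,I594W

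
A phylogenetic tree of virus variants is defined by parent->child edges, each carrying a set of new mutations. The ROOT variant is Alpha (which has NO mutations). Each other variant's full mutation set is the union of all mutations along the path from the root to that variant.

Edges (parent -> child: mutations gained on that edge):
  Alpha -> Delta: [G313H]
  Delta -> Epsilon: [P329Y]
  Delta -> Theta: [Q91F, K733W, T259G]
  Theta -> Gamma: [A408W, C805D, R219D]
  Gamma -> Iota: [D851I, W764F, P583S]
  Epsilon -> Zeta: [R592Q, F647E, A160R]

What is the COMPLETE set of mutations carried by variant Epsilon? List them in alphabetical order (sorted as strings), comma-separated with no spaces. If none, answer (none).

At Alpha: gained [] -> total []
At Delta: gained ['G313H'] -> total ['G313H']
At Epsilon: gained ['P329Y'] -> total ['G313H', 'P329Y']

Answer: G313H,P329Y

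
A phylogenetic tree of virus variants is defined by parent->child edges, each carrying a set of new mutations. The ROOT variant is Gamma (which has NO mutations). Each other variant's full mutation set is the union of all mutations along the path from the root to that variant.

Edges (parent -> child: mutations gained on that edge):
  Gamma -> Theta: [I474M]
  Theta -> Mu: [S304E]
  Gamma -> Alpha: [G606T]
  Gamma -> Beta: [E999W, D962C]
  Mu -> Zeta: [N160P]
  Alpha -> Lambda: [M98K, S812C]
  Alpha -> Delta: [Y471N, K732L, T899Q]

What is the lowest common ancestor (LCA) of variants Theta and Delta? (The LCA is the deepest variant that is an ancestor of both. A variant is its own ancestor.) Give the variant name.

Answer: Gamma

Derivation:
Path from root to Theta: Gamma -> Theta
  ancestors of Theta: {Gamma, Theta}
Path from root to Delta: Gamma -> Alpha -> Delta
  ancestors of Delta: {Gamma, Alpha, Delta}
Common ancestors: {Gamma}
Walk up from Delta: Delta (not in ancestors of Theta), Alpha (not in ancestors of Theta), Gamma (in ancestors of Theta)
Deepest common ancestor (LCA) = Gamma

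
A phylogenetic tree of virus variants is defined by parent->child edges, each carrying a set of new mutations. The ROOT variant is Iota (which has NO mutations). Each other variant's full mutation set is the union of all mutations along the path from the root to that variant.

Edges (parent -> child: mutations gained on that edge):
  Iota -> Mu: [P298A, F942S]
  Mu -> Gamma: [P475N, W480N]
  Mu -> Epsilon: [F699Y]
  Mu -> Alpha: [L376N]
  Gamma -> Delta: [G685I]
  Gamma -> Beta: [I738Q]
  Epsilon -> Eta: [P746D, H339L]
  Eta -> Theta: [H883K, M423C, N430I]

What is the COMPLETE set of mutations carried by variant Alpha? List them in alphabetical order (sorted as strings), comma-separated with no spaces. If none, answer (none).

Answer: F942S,L376N,P298A

Derivation:
At Iota: gained [] -> total []
At Mu: gained ['P298A', 'F942S'] -> total ['F942S', 'P298A']
At Alpha: gained ['L376N'] -> total ['F942S', 'L376N', 'P298A']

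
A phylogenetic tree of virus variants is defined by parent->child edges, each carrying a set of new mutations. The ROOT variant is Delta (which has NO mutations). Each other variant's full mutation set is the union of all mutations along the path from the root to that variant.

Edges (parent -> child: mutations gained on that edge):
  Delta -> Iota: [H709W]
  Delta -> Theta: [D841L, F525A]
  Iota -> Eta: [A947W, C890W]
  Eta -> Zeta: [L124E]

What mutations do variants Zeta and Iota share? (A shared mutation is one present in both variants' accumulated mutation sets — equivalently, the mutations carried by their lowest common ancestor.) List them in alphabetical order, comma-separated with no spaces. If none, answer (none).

Accumulating mutations along path to Zeta:
  At Delta: gained [] -> total []
  At Iota: gained ['H709W'] -> total ['H709W']
  At Eta: gained ['A947W', 'C890W'] -> total ['A947W', 'C890W', 'H709W']
  At Zeta: gained ['L124E'] -> total ['A947W', 'C890W', 'H709W', 'L124E']
Mutations(Zeta) = ['A947W', 'C890W', 'H709W', 'L124E']
Accumulating mutations along path to Iota:
  At Delta: gained [] -> total []
  At Iota: gained ['H709W'] -> total ['H709W']
Mutations(Iota) = ['H709W']
Intersection: ['A947W', 'C890W', 'H709W', 'L124E'] ∩ ['H709W'] = ['H709W']

Answer: H709W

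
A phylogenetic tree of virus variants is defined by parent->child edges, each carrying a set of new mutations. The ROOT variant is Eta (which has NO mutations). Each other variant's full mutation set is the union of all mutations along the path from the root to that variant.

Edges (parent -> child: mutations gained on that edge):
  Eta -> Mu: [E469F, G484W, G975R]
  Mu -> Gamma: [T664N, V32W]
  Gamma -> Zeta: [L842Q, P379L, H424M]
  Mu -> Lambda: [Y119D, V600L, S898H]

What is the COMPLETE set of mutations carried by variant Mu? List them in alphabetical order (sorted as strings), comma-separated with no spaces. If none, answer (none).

Answer: E469F,G484W,G975R

Derivation:
At Eta: gained [] -> total []
At Mu: gained ['E469F', 'G484W', 'G975R'] -> total ['E469F', 'G484W', 'G975R']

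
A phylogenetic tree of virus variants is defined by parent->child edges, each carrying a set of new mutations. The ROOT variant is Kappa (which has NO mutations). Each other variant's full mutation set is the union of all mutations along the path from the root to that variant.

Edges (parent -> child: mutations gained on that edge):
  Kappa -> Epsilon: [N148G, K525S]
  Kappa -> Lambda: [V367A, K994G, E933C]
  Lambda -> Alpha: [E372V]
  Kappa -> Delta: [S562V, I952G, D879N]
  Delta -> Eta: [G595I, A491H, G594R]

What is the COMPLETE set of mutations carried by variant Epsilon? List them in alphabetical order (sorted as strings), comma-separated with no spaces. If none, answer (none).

At Kappa: gained [] -> total []
At Epsilon: gained ['N148G', 'K525S'] -> total ['K525S', 'N148G']

Answer: K525S,N148G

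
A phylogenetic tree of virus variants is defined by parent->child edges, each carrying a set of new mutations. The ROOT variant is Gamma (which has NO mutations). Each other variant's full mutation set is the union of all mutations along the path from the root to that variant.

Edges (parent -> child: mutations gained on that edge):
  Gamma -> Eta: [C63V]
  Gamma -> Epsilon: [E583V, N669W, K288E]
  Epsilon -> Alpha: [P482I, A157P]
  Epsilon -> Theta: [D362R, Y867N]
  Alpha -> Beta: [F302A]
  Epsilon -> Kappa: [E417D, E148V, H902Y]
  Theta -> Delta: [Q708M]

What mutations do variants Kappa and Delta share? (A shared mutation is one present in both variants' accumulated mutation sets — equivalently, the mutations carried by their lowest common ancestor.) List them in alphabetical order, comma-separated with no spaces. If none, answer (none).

Accumulating mutations along path to Kappa:
  At Gamma: gained [] -> total []
  At Epsilon: gained ['E583V', 'N669W', 'K288E'] -> total ['E583V', 'K288E', 'N669W']
  At Kappa: gained ['E417D', 'E148V', 'H902Y'] -> total ['E148V', 'E417D', 'E583V', 'H902Y', 'K288E', 'N669W']
Mutations(Kappa) = ['E148V', 'E417D', 'E583V', 'H902Y', 'K288E', 'N669W']
Accumulating mutations along path to Delta:
  At Gamma: gained [] -> total []
  At Epsilon: gained ['E583V', 'N669W', 'K288E'] -> total ['E583V', 'K288E', 'N669W']
  At Theta: gained ['D362R', 'Y867N'] -> total ['D362R', 'E583V', 'K288E', 'N669W', 'Y867N']
  At Delta: gained ['Q708M'] -> total ['D362R', 'E583V', 'K288E', 'N669W', 'Q708M', 'Y867N']
Mutations(Delta) = ['D362R', 'E583V', 'K288E', 'N669W', 'Q708M', 'Y867N']
Intersection: ['E148V', 'E417D', 'E583V', 'H902Y', 'K288E', 'N669W'] ∩ ['D362R', 'E583V', 'K288E', 'N669W', 'Q708M', 'Y867N'] = ['E583V', 'K288E', 'N669W']

Answer: E583V,K288E,N669W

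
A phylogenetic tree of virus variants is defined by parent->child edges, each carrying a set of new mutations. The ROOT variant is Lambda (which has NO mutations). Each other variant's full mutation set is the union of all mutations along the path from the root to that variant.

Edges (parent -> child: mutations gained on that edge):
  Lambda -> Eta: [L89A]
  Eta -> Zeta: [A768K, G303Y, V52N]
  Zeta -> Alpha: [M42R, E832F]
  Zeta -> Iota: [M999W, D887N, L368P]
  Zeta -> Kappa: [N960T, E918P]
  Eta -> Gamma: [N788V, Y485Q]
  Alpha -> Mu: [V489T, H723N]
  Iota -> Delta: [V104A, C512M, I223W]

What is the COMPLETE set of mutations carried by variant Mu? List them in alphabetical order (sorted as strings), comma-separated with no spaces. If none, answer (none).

Answer: A768K,E832F,G303Y,H723N,L89A,M42R,V489T,V52N

Derivation:
At Lambda: gained [] -> total []
At Eta: gained ['L89A'] -> total ['L89A']
At Zeta: gained ['A768K', 'G303Y', 'V52N'] -> total ['A768K', 'G303Y', 'L89A', 'V52N']
At Alpha: gained ['M42R', 'E832F'] -> total ['A768K', 'E832F', 'G303Y', 'L89A', 'M42R', 'V52N']
At Mu: gained ['V489T', 'H723N'] -> total ['A768K', 'E832F', 'G303Y', 'H723N', 'L89A', 'M42R', 'V489T', 'V52N']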